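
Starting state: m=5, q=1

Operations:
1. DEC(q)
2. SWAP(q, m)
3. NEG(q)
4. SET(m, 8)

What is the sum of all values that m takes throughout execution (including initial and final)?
18

Values of m at each step:
Initial: m = 5
After step 1: m = 5
After step 2: m = 0
After step 3: m = 0
After step 4: m = 8
Sum = 5 + 5 + 0 + 0 + 8 = 18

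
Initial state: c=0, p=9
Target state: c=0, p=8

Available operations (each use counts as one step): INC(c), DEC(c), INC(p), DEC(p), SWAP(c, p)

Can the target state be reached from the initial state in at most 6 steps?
Yes

Path (1 step): DEC(p)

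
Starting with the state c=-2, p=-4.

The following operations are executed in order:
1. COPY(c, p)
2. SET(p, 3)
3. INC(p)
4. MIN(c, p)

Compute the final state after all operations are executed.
{c: -4, p: 4}

Step-by-step execution:
Initial: c=-2, p=-4
After step 1 (COPY(c, p)): c=-4, p=-4
After step 2 (SET(p, 3)): c=-4, p=3
After step 3 (INC(p)): c=-4, p=4
After step 4 (MIN(c, p)): c=-4, p=4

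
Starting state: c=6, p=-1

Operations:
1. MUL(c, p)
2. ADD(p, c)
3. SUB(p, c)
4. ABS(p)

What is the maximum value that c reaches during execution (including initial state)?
6

Values of c at each step:
Initial: c = 6 ← maximum
After step 1: c = -6
After step 2: c = -6
After step 3: c = -6
After step 4: c = -6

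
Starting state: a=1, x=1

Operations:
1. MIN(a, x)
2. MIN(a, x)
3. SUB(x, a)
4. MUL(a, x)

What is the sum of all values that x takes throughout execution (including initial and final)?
3

Values of x at each step:
Initial: x = 1
After step 1: x = 1
After step 2: x = 1
After step 3: x = 0
After step 4: x = 0
Sum = 1 + 1 + 1 + 0 + 0 = 3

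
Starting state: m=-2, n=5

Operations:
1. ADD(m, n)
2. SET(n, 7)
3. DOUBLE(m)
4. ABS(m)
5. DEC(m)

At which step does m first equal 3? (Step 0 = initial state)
Step 1

Tracing m:
Initial: m = -2
After step 1: m = 3 ← first occurrence
After step 2: m = 3
After step 3: m = 6
After step 4: m = 6
After step 5: m = 5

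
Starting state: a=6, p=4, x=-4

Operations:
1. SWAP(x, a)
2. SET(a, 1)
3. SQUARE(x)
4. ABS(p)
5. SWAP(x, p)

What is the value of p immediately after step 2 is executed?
p = 4

Tracing p through execution:
Initial: p = 4
After step 1 (SWAP(x, a)): p = 4
After step 2 (SET(a, 1)): p = 4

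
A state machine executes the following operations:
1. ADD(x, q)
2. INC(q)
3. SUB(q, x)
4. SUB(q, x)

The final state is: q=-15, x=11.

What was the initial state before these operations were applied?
q=6, x=5

Working backwards:
Final state: q=-15, x=11
Before step 4 (SUB(q, x)): q=-4, x=11
Before step 3 (SUB(q, x)): q=7, x=11
Before step 2 (INC(q)): q=6, x=11
Before step 1 (ADD(x, q)): q=6, x=5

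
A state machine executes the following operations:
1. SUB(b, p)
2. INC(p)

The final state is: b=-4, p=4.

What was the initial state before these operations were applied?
b=-1, p=3

Working backwards:
Final state: b=-4, p=4
Before step 2 (INC(p)): b=-4, p=3
Before step 1 (SUB(b, p)): b=-1, p=3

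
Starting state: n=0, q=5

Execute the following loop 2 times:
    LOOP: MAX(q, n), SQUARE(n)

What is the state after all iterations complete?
n=0, q=5

Iteration trace:
Start: n=0, q=5
After iteration 1: n=0, q=5
After iteration 2: n=0, q=5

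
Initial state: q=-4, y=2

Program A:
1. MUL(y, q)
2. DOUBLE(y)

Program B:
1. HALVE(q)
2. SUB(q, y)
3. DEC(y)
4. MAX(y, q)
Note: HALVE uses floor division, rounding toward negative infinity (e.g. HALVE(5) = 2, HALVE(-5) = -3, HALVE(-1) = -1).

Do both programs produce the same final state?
No

Program A final state: q=-4, y=-16
Program B final state: q=-4, y=1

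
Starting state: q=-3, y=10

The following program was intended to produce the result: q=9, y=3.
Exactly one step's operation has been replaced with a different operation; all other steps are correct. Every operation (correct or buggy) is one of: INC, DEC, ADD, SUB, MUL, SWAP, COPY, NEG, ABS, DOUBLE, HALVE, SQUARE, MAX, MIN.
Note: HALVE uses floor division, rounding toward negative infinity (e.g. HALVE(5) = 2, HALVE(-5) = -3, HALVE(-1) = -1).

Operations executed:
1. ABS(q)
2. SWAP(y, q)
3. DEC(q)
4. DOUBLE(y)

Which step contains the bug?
Step 4

Trace with buggy code:
Initial: q=-3, y=10
After step 1: q=3, y=10
After step 2: q=10, y=3
After step 3: q=9, y=3
After step 4: q=9, y=6
Actual final q=9, y=6 ≠ expected q=9, y=3.
Step 4 is the only position where a single-operation replacement can produce the expected result.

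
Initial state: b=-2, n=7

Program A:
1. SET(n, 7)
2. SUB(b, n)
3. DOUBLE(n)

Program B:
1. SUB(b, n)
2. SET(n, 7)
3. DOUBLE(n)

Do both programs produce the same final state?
Yes

Program A final state: b=-9, n=14
Program B final state: b=-9, n=14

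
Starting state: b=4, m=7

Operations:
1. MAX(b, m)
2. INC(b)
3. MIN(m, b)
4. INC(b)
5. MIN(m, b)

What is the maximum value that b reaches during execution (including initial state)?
9

Values of b at each step:
Initial: b = 4
After step 1: b = 7
After step 2: b = 8
After step 3: b = 8
After step 4: b = 9 ← maximum
After step 5: b = 9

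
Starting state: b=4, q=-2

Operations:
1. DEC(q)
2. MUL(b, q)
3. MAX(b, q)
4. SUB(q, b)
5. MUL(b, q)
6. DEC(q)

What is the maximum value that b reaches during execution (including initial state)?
4

Values of b at each step:
Initial: b = 4 ← maximum
After step 1: b = 4
After step 2: b = -12
After step 3: b = -3
After step 4: b = -3
After step 5: b = 0
After step 6: b = 0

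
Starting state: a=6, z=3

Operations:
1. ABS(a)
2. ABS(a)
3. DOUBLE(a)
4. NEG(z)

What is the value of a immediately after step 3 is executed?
a = 12

Tracing a through execution:
Initial: a = 6
After step 1 (ABS(a)): a = 6
After step 2 (ABS(a)): a = 6
After step 3 (DOUBLE(a)): a = 12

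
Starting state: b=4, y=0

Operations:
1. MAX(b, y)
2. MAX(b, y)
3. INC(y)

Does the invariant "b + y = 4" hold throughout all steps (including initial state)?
No, violated after step 3

The invariant is violated after step 3.

State at each step:
Initial: b=4, y=0
After step 1: b=4, y=0
After step 2: b=4, y=0
After step 3: b=4, y=1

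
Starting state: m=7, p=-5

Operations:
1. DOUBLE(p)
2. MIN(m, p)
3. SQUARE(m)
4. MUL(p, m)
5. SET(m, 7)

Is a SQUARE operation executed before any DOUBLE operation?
No

First SQUARE: step 3
First DOUBLE: step 1
Since 3 > 1, DOUBLE comes first.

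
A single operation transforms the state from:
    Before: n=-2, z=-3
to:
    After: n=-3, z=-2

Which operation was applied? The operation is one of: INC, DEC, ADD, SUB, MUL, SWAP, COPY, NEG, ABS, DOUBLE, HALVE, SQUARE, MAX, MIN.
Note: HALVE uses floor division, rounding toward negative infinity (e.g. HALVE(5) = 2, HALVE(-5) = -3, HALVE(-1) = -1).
SWAP(z, n)

Analyzing the change:
Before: n=-2, z=-3
After: n=-3, z=-2
Variable z changed from -3 to -2
Variable n changed from -2 to -3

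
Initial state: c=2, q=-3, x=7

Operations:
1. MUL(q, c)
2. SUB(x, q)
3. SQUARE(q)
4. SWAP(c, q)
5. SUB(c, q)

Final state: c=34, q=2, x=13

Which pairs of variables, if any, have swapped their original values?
None

Comparing initial and final values:
x: 7 → 13
q: -3 → 2
c: 2 → 34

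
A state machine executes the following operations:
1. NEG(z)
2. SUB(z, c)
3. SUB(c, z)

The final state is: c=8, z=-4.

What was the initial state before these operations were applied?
c=4, z=0

Working backwards:
Final state: c=8, z=-4
Before step 3 (SUB(c, z)): c=4, z=-4
Before step 2 (SUB(z, c)): c=4, z=0
Before step 1 (NEG(z)): c=4, z=0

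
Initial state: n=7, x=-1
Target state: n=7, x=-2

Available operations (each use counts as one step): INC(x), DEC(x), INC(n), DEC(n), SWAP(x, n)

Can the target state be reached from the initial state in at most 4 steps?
Yes

Path (1 step): DEC(x)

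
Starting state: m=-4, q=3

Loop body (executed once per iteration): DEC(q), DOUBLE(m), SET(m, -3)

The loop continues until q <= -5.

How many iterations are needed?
8

Tracing iterations:
Initial: m=-4, q=3
After iteration 1: m=-3, q=2
After iteration 2: m=-3, q=1
After iteration 3: m=-3, q=0
After iteration 4: m=-3, q=-1
After iteration 5: m=-3, q=-2
After iteration 6: m=-3, q=-3
After iteration 7: m=-3, q=-4
After iteration 8: m=-3, q=-5
q <= -5 now holds, so the loop exits after 8 iterations.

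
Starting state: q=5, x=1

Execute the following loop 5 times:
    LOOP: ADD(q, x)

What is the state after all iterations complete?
q=10, x=1

Iteration trace:
Start: q=5, x=1
After iteration 1: q=6, x=1
After iteration 2: q=7, x=1
After iteration 3: q=8, x=1
After iteration 4: q=9, x=1
After iteration 5: q=10, x=1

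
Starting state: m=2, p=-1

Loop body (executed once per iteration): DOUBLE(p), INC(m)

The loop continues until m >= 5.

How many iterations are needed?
3

Tracing iterations:
Initial: m=2, p=-1
After iteration 1: m=3, p=-2
After iteration 2: m=4, p=-4
After iteration 3: m=5, p=-8
m >= 5 now holds, so the loop exits after 3 iterations.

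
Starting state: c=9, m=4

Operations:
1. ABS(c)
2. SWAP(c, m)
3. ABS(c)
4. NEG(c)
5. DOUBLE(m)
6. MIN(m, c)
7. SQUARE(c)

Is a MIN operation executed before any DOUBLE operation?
No

First MIN: step 6
First DOUBLE: step 5
Since 6 > 5, DOUBLE comes first.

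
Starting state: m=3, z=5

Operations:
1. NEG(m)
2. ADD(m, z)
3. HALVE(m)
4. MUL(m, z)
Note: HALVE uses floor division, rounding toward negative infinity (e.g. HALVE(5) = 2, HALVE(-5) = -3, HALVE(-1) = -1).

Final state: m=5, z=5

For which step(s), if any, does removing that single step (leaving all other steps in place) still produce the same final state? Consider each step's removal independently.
None - removing any single step changes the final result

Testing removal of each single step:
Without step 1: final = m=20, z=5 (different)
Without step 2: final = m=-10, z=5 (different)
Without step 3: final = m=10, z=5 (different)
Without step 4: final = m=1, z=5 (different)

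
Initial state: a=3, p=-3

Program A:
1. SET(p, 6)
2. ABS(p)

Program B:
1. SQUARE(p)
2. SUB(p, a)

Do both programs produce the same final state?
Yes

Program A final state: a=3, p=6
Program B final state: a=3, p=6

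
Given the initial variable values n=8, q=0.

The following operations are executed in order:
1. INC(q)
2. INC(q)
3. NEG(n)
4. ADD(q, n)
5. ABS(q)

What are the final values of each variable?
{n: -8, q: 6}

Step-by-step execution:
Initial: n=8, q=0
After step 1 (INC(q)): n=8, q=1
After step 2 (INC(q)): n=8, q=2
After step 3 (NEG(n)): n=-8, q=2
After step 4 (ADD(q, n)): n=-8, q=-6
After step 5 (ABS(q)): n=-8, q=6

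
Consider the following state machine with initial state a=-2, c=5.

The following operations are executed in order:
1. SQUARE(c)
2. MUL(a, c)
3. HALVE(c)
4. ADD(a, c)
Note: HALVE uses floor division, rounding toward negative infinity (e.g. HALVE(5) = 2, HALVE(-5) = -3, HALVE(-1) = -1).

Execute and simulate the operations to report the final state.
{a: -38, c: 12}

Step-by-step execution:
Initial: a=-2, c=5
After step 1 (SQUARE(c)): a=-2, c=25
After step 2 (MUL(a, c)): a=-50, c=25
After step 3 (HALVE(c)): a=-50, c=12
After step 4 (ADD(a, c)): a=-38, c=12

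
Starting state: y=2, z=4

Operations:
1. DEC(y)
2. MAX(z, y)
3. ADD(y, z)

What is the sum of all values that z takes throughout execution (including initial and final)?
16

Values of z at each step:
Initial: z = 4
After step 1: z = 4
After step 2: z = 4
After step 3: z = 4
Sum = 4 + 4 + 4 + 4 = 16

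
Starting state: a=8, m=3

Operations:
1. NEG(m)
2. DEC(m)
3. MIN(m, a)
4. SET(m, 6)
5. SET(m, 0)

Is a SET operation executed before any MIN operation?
No

First SET: step 4
First MIN: step 3
Since 4 > 3, MIN comes first.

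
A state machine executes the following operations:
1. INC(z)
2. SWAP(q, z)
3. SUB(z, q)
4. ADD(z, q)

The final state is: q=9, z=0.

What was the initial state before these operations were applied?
q=0, z=8

Working backwards:
Final state: q=9, z=0
Before step 4 (ADD(z, q)): q=9, z=-9
Before step 3 (SUB(z, q)): q=9, z=0
Before step 2 (SWAP(q, z)): q=0, z=9
Before step 1 (INC(z)): q=0, z=8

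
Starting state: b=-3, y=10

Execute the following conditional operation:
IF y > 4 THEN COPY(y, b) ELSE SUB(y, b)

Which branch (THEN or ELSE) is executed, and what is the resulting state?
Branch: THEN, Final state: b=-3, y=-3

Evaluating condition: y > 4
y = 10
Condition is True, so THEN branch executes
After COPY(y, b): b=-3, y=-3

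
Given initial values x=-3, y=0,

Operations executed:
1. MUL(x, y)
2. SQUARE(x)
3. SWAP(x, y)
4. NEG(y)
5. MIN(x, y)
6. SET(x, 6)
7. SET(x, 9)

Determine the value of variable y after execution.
y = 0

Tracing execution:
Step 1: MUL(x, y) → y = 0
Step 2: SQUARE(x) → y = 0
Step 3: SWAP(x, y) → y = 0
Step 4: NEG(y) → y = 0
Step 5: MIN(x, y) → y = 0
Step 6: SET(x, 6) → y = 0
Step 7: SET(x, 9) → y = 0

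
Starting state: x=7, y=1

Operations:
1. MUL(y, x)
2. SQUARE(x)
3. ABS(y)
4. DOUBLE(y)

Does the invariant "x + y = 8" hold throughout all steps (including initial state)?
No, violated after step 1

The invariant is violated after step 1.

State at each step:
Initial: x=7, y=1
After step 1: x=7, y=7
After step 2: x=49, y=7
After step 3: x=49, y=7
After step 4: x=49, y=14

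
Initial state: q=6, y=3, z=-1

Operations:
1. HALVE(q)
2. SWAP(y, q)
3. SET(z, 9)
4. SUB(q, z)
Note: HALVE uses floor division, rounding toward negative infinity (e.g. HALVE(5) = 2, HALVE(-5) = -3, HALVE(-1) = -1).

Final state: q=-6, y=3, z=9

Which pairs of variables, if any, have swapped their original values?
None

Comparing initial and final values:
y: 3 → 3
z: -1 → 9
q: 6 → -6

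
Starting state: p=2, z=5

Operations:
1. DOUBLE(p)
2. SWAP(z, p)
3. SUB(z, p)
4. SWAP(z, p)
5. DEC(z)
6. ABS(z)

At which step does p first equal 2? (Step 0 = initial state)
Step 0

Tracing p:
Initial: p = 2 ← first occurrence
After step 1: p = 4
After step 2: p = 5
After step 3: p = 5
After step 4: p = -1
After step 5: p = -1
After step 6: p = -1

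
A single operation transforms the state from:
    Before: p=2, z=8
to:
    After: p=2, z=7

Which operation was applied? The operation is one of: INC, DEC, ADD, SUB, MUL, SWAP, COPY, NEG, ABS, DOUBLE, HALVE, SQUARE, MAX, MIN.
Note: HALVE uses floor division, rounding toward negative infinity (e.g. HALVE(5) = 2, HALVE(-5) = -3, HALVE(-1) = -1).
DEC(z)

Analyzing the change:
Before: p=2, z=8
After: p=2, z=7
Variable z changed from 8 to 7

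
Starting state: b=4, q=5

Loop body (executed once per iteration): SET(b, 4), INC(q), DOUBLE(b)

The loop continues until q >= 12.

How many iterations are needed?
7

Tracing iterations:
Initial: b=4, q=5
After iteration 1: b=8, q=6
After iteration 2: b=8, q=7
After iteration 3: b=8, q=8
After iteration 4: b=8, q=9
After iteration 5: b=8, q=10
After iteration 6: b=8, q=11
After iteration 7: b=8, q=12
q >= 12 now holds, so the loop exits after 7 iterations.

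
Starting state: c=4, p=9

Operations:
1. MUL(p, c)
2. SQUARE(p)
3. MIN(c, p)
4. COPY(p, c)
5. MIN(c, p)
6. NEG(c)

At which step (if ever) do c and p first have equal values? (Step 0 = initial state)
Step 4

c and p first become equal after step 4.

Comparing values at each step:
Initial: c=4, p=9
After step 1: c=4, p=36
After step 2: c=4, p=1296
After step 3: c=4, p=1296
After step 4: c=4, p=4 ← equal!
After step 5: c=4, p=4 ← equal!
After step 6: c=-4, p=4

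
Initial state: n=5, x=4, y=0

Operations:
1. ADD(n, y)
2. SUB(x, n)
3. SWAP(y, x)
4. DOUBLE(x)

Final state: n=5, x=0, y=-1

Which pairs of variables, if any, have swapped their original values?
None

Comparing initial and final values:
x: 4 → 0
y: 0 → -1
n: 5 → 5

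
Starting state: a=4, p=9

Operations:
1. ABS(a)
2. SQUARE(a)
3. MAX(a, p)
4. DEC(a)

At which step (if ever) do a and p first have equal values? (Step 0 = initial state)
Never

a and p never become equal during execution.

Comparing values at each step:
Initial: a=4, p=9
After step 1: a=4, p=9
After step 2: a=16, p=9
After step 3: a=16, p=9
After step 4: a=15, p=9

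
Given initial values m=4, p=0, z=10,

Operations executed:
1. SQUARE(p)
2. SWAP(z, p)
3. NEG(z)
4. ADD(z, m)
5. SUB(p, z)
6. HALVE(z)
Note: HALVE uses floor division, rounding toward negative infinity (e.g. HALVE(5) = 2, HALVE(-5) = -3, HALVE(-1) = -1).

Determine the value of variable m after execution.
m = 4

Tracing execution:
Step 1: SQUARE(p) → m = 4
Step 2: SWAP(z, p) → m = 4
Step 3: NEG(z) → m = 4
Step 4: ADD(z, m) → m = 4
Step 5: SUB(p, z) → m = 4
Step 6: HALVE(z) → m = 4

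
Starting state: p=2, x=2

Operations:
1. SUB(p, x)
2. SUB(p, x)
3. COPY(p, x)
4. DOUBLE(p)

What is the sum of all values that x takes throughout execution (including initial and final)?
10

Values of x at each step:
Initial: x = 2
After step 1: x = 2
After step 2: x = 2
After step 3: x = 2
After step 4: x = 2
Sum = 2 + 2 + 2 + 2 + 2 = 10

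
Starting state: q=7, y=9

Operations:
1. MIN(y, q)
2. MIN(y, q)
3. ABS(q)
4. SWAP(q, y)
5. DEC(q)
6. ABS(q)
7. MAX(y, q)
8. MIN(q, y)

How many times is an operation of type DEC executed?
1

Counting DEC operations:
Step 5: DEC(q) ← DEC
Total: 1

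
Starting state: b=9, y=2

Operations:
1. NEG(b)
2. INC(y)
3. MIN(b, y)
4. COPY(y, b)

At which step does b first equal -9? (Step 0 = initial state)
Step 1

Tracing b:
Initial: b = 9
After step 1: b = -9 ← first occurrence
After step 2: b = -9
After step 3: b = -9
After step 4: b = -9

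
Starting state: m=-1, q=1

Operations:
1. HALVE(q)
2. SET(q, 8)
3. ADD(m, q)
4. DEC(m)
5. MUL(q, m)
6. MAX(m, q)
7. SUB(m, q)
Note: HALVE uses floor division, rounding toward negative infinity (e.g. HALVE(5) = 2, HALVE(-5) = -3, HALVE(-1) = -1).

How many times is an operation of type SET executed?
1

Counting SET operations:
Step 2: SET(q, 8) ← SET
Total: 1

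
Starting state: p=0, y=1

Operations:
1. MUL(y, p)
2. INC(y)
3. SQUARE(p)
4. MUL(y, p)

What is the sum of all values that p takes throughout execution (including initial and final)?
0

Values of p at each step:
Initial: p = 0
After step 1: p = 0
After step 2: p = 0
After step 3: p = 0
After step 4: p = 0
Sum = 0 + 0 + 0 + 0 + 0 = 0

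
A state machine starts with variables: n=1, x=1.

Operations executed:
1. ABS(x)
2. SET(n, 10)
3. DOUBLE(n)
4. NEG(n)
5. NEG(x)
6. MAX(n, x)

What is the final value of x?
x = -1

Tracing execution:
Step 1: ABS(x) → x = 1
Step 2: SET(n, 10) → x = 1
Step 3: DOUBLE(n) → x = 1
Step 4: NEG(n) → x = 1
Step 5: NEG(x) → x = -1
Step 6: MAX(n, x) → x = -1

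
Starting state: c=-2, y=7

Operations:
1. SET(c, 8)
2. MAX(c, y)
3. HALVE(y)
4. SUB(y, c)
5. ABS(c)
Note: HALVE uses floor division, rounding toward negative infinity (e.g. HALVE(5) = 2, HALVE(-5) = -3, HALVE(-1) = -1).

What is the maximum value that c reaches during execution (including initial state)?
8

Values of c at each step:
Initial: c = -2
After step 1: c = 8 ← maximum
After step 2: c = 8
After step 3: c = 8
After step 4: c = 8
After step 5: c = 8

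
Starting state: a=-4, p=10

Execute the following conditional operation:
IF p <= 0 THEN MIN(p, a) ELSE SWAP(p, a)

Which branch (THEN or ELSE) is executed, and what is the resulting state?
Branch: ELSE, Final state: a=10, p=-4

Evaluating condition: p <= 0
p = 10
Condition is False, so ELSE branch executes
After SWAP(p, a): a=10, p=-4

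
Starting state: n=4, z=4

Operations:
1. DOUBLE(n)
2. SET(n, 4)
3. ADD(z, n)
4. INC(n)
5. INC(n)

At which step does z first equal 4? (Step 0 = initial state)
Step 0

Tracing z:
Initial: z = 4 ← first occurrence
After step 1: z = 4
After step 2: z = 4
After step 3: z = 8
After step 4: z = 8
After step 5: z = 8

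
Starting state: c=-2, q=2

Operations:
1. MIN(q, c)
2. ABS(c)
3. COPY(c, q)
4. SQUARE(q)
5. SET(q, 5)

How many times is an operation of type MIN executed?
1

Counting MIN operations:
Step 1: MIN(q, c) ← MIN
Total: 1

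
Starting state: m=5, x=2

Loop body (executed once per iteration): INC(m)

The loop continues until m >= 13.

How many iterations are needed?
8

Tracing iterations:
Initial: m=5, x=2
After iteration 1: m=6, x=2
After iteration 2: m=7, x=2
After iteration 3: m=8, x=2
After iteration 4: m=9, x=2
After iteration 5: m=10, x=2
After iteration 6: m=11, x=2
After iteration 7: m=12, x=2
After iteration 8: m=13, x=2
m >= 13 now holds, so the loop exits after 8 iterations.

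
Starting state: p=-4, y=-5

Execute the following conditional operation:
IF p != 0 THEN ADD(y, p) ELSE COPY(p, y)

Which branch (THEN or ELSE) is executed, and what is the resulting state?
Branch: THEN, Final state: p=-4, y=-9

Evaluating condition: p != 0
p = -4
Condition is True, so THEN branch executes
After ADD(y, p): p=-4, y=-9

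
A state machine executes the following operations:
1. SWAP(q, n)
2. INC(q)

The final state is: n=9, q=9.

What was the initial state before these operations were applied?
n=8, q=9

Working backwards:
Final state: n=9, q=9
Before step 2 (INC(q)): n=9, q=8
Before step 1 (SWAP(q, n)): n=8, q=9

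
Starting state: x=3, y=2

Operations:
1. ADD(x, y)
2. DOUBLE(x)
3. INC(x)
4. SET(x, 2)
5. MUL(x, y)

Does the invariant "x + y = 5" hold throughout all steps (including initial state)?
No, violated after step 1

The invariant is violated after step 1.

State at each step:
Initial: x=3, y=2
After step 1: x=5, y=2
After step 2: x=10, y=2
After step 3: x=11, y=2
After step 4: x=2, y=2
After step 5: x=4, y=2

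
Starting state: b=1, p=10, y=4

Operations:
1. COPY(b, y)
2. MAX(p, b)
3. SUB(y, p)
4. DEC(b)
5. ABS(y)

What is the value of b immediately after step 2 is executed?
b = 4

Tracing b through execution:
Initial: b = 1
After step 1 (COPY(b, y)): b = 4
After step 2 (MAX(p, b)): b = 4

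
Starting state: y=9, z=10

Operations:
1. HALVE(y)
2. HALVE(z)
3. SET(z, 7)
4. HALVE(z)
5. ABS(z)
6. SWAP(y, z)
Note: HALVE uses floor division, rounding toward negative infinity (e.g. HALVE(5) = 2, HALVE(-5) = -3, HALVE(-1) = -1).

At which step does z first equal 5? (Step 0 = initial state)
Step 2

Tracing z:
Initial: z = 10
After step 1: z = 10
After step 2: z = 5 ← first occurrence
After step 3: z = 7
After step 4: z = 3
After step 5: z = 3
After step 6: z = 4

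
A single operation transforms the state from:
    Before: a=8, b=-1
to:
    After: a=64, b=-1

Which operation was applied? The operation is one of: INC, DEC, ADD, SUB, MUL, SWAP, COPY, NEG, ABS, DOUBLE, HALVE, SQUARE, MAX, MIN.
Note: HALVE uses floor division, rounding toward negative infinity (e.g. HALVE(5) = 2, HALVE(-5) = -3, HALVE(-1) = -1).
SQUARE(a)

Analyzing the change:
Before: a=8, b=-1
After: a=64, b=-1
Variable a changed from 8 to 64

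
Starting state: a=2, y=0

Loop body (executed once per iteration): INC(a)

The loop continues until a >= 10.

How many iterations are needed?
8

Tracing iterations:
Initial: a=2, y=0
After iteration 1: a=3, y=0
After iteration 2: a=4, y=0
After iteration 3: a=5, y=0
After iteration 4: a=6, y=0
After iteration 5: a=7, y=0
After iteration 6: a=8, y=0
After iteration 7: a=9, y=0
After iteration 8: a=10, y=0
a >= 10 now holds, so the loop exits after 8 iterations.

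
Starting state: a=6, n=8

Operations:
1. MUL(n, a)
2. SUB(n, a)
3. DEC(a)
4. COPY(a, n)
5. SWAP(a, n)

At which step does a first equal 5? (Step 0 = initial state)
Step 3

Tracing a:
Initial: a = 6
After step 1: a = 6
After step 2: a = 6
After step 3: a = 5 ← first occurrence
After step 4: a = 42
After step 5: a = 42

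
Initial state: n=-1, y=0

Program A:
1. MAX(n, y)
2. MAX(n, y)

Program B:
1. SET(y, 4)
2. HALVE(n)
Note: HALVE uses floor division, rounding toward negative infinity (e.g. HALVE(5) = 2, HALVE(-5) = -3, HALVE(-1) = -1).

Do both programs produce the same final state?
No

Program A final state: n=0, y=0
Program B final state: n=-1, y=4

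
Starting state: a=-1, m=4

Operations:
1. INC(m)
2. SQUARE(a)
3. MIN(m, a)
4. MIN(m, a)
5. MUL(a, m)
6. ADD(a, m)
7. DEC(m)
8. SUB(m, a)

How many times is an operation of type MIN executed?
2

Counting MIN operations:
Step 3: MIN(m, a) ← MIN
Step 4: MIN(m, a) ← MIN
Total: 2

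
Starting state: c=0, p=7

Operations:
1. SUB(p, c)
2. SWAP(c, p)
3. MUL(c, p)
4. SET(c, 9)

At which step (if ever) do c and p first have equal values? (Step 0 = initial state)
Step 3

c and p first become equal after step 3.

Comparing values at each step:
Initial: c=0, p=7
After step 1: c=0, p=7
After step 2: c=7, p=0
After step 3: c=0, p=0 ← equal!
After step 4: c=9, p=0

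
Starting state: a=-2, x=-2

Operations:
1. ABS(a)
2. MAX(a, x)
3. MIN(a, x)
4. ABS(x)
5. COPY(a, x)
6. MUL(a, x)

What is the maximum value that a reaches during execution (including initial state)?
4

Values of a at each step:
Initial: a = -2
After step 1: a = 2
After step 2: a = 2
After step 3: a = -2
After step 4: a = -2
After step 5: a = 2
After step 6: a = 4 ← maximum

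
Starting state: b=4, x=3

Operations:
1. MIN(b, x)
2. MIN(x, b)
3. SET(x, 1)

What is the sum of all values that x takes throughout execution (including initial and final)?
10

Values of x at each step:
Initial: x = 3
After step 1: x = 3
After step 2: x = 3
After step 3: x = 1
Sum = 3 + 3 + 3 + 1 = 10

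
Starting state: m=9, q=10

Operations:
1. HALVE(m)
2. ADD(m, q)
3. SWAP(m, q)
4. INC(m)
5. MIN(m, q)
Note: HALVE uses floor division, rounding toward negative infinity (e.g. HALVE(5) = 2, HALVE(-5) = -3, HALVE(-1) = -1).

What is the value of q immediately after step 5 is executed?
q = 14

Tracing q through execution:
Initial: q = 10
After step 1 (HALVE(m)): q = 10
After step 2 (ADD(m, q)): q = 10
After step 3 (SWAP(m, q)): q = 14
After step 4 (INC(m)): q = 14
After step 5 (MIN(m, q)): q = 14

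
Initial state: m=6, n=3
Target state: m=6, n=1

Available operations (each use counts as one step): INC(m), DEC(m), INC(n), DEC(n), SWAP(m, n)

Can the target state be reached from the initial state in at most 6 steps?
Yes

Path (2 steps): DEC(n) → DEC(n)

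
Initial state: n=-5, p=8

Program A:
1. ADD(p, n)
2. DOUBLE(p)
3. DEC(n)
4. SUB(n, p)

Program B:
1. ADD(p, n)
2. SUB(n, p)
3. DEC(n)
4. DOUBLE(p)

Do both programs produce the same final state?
No

Program A final state: n=-12, p=6
Program B final state: n=-9, p=6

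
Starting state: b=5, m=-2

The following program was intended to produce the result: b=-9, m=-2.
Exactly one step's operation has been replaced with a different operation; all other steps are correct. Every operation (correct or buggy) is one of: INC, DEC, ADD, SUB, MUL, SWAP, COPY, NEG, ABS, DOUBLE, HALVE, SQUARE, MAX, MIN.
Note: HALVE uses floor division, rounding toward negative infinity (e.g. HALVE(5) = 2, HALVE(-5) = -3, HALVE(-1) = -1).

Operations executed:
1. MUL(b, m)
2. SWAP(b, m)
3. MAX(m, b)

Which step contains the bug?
Step 2

Trace with buggy code:
Initial: b=5, m=-2
After step 1: b=-10, m=-2
After step 2: b=-2, m=-10
After step 3: b=-2, m=-2
Actual final b=-2, m=-2 ≠ expected b=-9, m=-2.
Step 2 is the only position where a single-operation replacement can produce the expected result.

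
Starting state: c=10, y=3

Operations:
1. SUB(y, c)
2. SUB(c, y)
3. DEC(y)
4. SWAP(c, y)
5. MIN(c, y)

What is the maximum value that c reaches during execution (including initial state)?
17

Values of c at each step:
Initial: c = 10
After step 1: c = 10
After step 2: c = 17 ← maximum
After step 3: c = 17
After step 4: c = -8
After step 5: c = -8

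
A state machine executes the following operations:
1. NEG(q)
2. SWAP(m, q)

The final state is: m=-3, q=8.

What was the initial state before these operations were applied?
m=8, q=3

Working backwards:
Final state: m=-3, q=8
Before step 2 (SWAP(m, q)): m=8, q=-3
Before step 1 (NEG(q)): m=8, q=3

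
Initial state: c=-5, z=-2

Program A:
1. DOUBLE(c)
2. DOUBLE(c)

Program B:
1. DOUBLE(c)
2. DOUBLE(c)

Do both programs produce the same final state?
Yes

Program A final state: c=-20, z=-2
Program B final state: c=-20, z=-2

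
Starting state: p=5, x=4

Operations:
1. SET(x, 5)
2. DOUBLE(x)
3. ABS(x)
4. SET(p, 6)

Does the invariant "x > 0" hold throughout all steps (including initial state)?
Yes

The invariant holds at every step.

State at each step:
Initial: p=5, x=4
After step 1: p=5, x=5
After step 2: p=5, x=10
After step 3: p=5, x=10
After step 4: p=6, x=10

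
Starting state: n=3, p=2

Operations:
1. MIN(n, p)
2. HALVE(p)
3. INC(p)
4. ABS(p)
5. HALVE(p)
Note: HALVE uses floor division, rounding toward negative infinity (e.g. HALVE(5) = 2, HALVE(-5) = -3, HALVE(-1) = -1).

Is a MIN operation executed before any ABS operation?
Yes

First MIN: step 1
First ABS: step 4
Since 1 < 4, MIN comes first.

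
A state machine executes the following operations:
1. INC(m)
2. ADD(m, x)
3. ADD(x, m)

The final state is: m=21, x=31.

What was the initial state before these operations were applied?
m=10, x=10

Working backwards:
Final state: m=21, x=31
Before step 3 (ADD(x, m)): m=21, x=10
Before step 2 (ADD(m, x)): m=11, x=10
Before step 1 (INC(m)): m=10, x=10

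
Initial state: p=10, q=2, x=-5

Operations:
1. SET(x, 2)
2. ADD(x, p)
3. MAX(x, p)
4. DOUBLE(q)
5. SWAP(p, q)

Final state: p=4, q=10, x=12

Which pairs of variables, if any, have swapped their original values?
None

Comparing initial and final values:
x: -5 → 12
q: 2 → 10
p: 10 → 4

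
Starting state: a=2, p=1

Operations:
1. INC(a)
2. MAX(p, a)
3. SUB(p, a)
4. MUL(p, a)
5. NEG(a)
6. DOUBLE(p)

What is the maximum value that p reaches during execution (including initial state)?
3

Values of p at each step:
Initial: p = 1
After step 1: p = 1
After step 2: p = 3 ← maximum
After step 3: p = 0
After step 4: p = 0
After step 5: p = 0
After step 6: p = 0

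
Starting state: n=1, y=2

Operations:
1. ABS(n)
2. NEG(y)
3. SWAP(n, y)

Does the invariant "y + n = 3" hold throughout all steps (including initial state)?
No, violated after step 2

The invariant is violated after step 2.

State at each step:
Initial: n=1, y=2
After step 1: n=1, y=2
After step 2: n=1, y=-2
After step 3: n=-2, y=1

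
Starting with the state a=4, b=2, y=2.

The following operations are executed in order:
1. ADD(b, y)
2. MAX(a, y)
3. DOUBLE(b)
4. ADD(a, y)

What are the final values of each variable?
{a: 6, b: 8, y: 2}

Step-by-step execution:
Initial: a=4, b=2, y=2
After step 1 (ADD(b, y)): a=4, b=4, y=2
After step 2 (MAX(a, y)): a=4, b=4, y=2
After step 3 (DOUBLE(b)): a=4, b=8, y=2
After step 4 (ADD(a, y)): a=6, b=8, y=2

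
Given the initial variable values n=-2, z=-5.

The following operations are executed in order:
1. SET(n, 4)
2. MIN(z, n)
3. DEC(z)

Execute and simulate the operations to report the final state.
{n: 4, z: -6}

Step-by-step execution:
Initial: n=-2, z=-5
After step 1 (SET(n, 4)): n=4, z=-5
After step 2 (MIN(z, n)): n=4, z=-5
After step 3 (DEC(z)): n=4, z=-6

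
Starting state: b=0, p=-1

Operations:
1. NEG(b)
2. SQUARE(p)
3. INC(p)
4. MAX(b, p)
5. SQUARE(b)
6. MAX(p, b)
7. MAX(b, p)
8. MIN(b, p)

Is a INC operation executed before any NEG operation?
No

First INC: step 3
First NEG: step 1
Since 3 > 1, NEG comes first.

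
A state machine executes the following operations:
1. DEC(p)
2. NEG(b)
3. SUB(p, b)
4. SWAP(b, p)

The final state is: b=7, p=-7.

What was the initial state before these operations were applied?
b=7, p=1

Working backwards:
Final state: b=7, p=-7
Before step 4 (SWAP(b, p)): b=-7, p=7
Before step 3 (SUB(p, b)): b=-7, p=0
Before step 2 (NEG(b)): b=7, p=0
Before step 1 (DEC(p)): b=7, p=1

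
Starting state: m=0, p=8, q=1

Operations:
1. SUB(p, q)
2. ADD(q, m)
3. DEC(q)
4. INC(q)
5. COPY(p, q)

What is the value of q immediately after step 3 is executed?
q = 0

Tracing q through execution:
Initial: q = 1
After step 1 (SUB(p, q)): q = 1
After step 2 (ADD(q, m)): q = 1
After step 3 (DEC(q)): q = 0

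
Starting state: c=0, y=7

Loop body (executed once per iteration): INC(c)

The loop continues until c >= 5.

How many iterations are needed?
5

Tracing iterations:
Initial: c=0, y=7
After iteration 1: c=1, y=7
After iteration 2: c=2, y=7
After iteration 3: c=3, y=7
After iteration 4: c=4, y=7
After iteration 5: c=5, y=7
c >= 5 now holds, so the loop exits after 5 iterations.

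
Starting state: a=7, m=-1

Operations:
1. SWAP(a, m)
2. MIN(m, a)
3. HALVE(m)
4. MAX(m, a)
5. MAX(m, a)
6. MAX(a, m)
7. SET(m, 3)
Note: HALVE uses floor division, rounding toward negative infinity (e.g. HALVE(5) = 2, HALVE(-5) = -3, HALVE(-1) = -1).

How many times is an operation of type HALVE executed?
1

Counting HALVE operations:
Step 3: HALVE(m) ← HALVE
Total: 1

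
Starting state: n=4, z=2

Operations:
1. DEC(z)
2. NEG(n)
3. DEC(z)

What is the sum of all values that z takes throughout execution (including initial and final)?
4

Values of z at each step:
Initial: z = 2
After step 1: z = 1
After step 2: z = 1
After step 3: z = 0
Sum = 2 + 1 + 1 + 0 = 4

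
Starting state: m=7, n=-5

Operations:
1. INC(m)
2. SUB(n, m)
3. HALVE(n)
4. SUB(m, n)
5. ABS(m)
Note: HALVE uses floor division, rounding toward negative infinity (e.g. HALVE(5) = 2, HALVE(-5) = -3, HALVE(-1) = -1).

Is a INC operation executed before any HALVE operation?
Yes

First INC: step 1
First HALVE: step 3
Since 1 < 3, INC comes first.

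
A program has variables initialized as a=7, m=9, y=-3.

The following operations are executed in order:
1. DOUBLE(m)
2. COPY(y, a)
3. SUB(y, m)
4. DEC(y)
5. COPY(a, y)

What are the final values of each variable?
{a: -12, m: 18, y: -12}

Step-by-step execution:
Initial: a=7, m=9, y=-3
After step 1 (DOUBLE(m)): a=7, m=18, y=-3
After step 2 (COPY(y, a)): a=7, m=18, y=7
After step 3 (SUB(y, m)): a=7, m=18, y=-11
After step 4 (DEC(y)): a=7, m=18, y=-12
After step 5 (COPY(a, y)): a=-12, m=18, y=-12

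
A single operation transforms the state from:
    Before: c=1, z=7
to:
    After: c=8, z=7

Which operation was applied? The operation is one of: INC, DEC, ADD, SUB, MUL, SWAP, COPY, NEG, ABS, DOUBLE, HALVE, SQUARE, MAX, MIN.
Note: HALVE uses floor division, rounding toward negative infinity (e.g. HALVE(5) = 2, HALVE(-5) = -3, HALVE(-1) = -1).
ADD(c, z)

Analyzing the change:
Before: c=1, z=7
After: c=8, z=7
Variable c changed from 1 to 8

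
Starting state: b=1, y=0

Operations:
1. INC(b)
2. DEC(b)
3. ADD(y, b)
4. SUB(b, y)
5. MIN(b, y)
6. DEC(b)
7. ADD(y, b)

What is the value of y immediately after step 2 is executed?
y = 0

Tracing y through execution:
Initial: y = 0
After step 1 (INC(b)): y = 0
After step 2 (DEC(b)): y = 0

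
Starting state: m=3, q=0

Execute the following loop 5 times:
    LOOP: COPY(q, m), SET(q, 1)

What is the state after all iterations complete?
m=3, q=1

Iteration trace:
Start: m=3, q=0
After iteration 1: m=3, q=1
After iteration 2: m=3, q=1
After iteration 3: m=3, q=1
After iteration 4: m=3, q=1
After iteration 5: m=3, q=1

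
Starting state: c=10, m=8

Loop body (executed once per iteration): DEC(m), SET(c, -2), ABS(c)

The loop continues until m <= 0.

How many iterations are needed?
8

Tracing iterations:
Initial: c=10, m=8
After iteration 1: c=2, m=7
After iteration 2: c=2, m=6
After iteration 3: c=2, m=5
After iteration 4: c=2, m=4
After iteration 5: c=2, m=3
After iteration 6: c=2, m=2
After iteration 7: c=2, m=1
After iteration 8: c=2, m=0
m <= 0 now holds, so the loop exits after 8 iterations.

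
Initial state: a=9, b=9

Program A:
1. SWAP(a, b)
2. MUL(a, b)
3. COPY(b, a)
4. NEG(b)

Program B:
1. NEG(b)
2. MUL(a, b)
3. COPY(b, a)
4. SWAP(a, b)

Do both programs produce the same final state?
No

Program A final state: a=81, b=-81
Program B final state: a=-81, b=-81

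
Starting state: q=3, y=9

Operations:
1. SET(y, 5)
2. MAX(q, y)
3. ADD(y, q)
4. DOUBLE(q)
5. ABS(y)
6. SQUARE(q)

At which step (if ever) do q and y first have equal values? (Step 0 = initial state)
Step 2

q and y first become equal after step 2.

Comparing values at each step:
Initial: q=3, y=9
After step 1: q=3, y=5
After step 2: q=5, y=5 ← equal!
After step 3: q=5, y=10
After step 4: q=10, y=10 ← equal!
After step 5: q=10, y=10 ← equal!
After step 6: q=100, y=10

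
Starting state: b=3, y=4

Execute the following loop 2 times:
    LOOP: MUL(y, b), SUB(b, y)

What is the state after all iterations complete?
b=99, y=-108

Iteration trace:
Start: b=3, y=4
After iteration 1: b=-9, y=12
After iteration 2: b=99, y=-108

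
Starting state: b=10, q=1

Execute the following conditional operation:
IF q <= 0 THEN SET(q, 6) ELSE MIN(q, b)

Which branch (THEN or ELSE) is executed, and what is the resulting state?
Branch: ELSE, Final state: b=10, q=1

Evaluating condition: q <= 0
q = 1
Condition is False, so ELSE branch executes
After MIN(q, b): b=10, q=1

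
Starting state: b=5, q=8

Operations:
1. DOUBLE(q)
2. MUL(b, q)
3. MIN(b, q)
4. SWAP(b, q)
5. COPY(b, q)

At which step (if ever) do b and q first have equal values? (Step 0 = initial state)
Step 3

b and q first become equal after step 3.

Comparing values at each step:
Initial: b=5, q=8
After step 1: b=5, q=16
After step 2: b=80, q=16
After step 3: b=16, q=16 ← equal!
After step 4: b=16, q=16 ← equal!
After step 5: b=16, q=16 ← equal!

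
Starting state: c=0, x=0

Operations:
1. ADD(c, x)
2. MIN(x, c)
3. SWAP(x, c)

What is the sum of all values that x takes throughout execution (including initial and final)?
0

Values of x at each step:
Initial: x = 0
After step 1: x = 0
After step 2: x = 0
After step 3: x = 0
Sum = 0 + 0 + 0 + 0 = 0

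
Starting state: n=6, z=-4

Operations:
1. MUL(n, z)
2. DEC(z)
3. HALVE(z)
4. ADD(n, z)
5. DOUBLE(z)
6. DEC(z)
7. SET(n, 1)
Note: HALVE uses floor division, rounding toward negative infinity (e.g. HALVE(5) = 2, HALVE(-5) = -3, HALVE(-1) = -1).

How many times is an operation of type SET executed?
1

Counting SET operations:
Step 7: SET(n, 1) ← SET
Total: 1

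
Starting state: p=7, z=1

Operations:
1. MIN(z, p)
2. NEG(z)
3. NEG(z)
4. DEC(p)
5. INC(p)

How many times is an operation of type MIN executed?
1

Counting MIN operations:
Step 1: MIN(z, p) ← MIN
Total: 1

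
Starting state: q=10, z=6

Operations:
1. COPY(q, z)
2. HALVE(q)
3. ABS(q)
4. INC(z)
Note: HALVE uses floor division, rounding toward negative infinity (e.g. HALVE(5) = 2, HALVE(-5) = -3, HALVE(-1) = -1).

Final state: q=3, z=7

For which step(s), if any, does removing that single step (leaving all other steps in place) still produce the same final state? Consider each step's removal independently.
Step(s) 3

Testing removal of each single step:
Without step 1: final = q=5, z=7 (different)
Without step 2: final = q=6, z=7 (different)
Without step 3: final = q=3, z=7 (same)
Without step 4: final = q=3, z=6 (different)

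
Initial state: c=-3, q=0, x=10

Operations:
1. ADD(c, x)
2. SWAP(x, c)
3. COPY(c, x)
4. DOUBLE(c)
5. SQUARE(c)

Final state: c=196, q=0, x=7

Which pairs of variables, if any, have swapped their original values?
None

Comparing initial and final values:
c: -3 → 196
q: 0 → 0
x: 10 → 7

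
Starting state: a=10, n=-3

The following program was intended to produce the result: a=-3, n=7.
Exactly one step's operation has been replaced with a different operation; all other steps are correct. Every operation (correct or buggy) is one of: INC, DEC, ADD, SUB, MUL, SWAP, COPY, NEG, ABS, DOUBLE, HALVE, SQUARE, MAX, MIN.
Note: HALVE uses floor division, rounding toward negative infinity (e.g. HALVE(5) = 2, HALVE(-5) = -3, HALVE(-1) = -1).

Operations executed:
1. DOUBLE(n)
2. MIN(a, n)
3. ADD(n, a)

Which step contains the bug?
Step 1

Trace with buggy code:
Initial: a=10, n=-3
After step 1: a=10, n=-6
After step 2: a=-6, n=-6
After step 3: a=-6, n=-12
Actual final a=-6, n=-12 ≠ expected a=-3, n=7.
Step 1 is the only position where a single-operation replacement can produce the expected result.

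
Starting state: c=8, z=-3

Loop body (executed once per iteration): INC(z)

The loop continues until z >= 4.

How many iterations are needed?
7

Tracing iterations:
Initial: c=8, z=-3
After iteration 1: c=8, z=-2
After iteration 2: c=8, z=-1
After iteration 3: c=8, z=0
After iteration 4: c=8, z=1
After iteration 5: c=8, z=2
After iteration 6: c=8, z=3
After iteration 7: c=8, z=4
z >= 4 now holds, so the loop exits after 7 iterations.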